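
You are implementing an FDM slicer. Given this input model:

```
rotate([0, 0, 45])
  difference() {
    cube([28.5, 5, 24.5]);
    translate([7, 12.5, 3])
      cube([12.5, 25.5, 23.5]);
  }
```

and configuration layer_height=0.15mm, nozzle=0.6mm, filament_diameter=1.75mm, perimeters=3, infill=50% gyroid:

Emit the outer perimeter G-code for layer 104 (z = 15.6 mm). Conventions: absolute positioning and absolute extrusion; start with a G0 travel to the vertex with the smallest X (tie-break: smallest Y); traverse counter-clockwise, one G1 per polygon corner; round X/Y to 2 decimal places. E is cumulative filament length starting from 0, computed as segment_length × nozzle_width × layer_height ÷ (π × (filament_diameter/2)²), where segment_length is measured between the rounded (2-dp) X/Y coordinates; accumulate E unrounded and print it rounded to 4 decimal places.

At z = 15.6 mm: the 28.5×5 cube contributes its full rectangle; the cube at (7, 12.5) (footprint 12.5×25.5) is included at this height; Subtracting the remaining from the first: starting from the 28.5×5 cube, the 12.5×25.5 cube at (7, 12.5) misses the remaining region (no effect) — 1 connected region; (rotated 45° about Z; rotation is an isometry so areas/perimeters/island counts are preserved). The outline is a single polygon with 4 vertices. Extrusion per mm of travel: 0.6 × 0.15 / (π × 0.875²) = 0.037418. Accumulating E over each segment gives final E = 2.5072.

G0 X-3.54 Y3.54 Z15.60
G1 X0.00 Y0.00 E0.1873
G1 X20.15 Y20.15 E1.2536
G1 X16.62 Y23.69 E1.4407
G1 X-3.54 Y3.54 E2.5072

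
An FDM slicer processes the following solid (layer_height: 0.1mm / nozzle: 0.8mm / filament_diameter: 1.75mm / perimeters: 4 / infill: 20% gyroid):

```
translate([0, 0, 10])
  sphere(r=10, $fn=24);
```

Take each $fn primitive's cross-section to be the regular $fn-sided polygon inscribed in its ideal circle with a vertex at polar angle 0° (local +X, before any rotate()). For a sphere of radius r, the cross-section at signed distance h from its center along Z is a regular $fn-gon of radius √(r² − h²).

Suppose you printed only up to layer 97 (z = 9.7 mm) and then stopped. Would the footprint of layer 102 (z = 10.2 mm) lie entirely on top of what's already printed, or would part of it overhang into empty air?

Compare the two slices. At z = 9.7: the r=10 sphere contributes a regular 24-gon of circumradius √(10²−0.3²) = 9.995 (area = (24/2)·9.995²·sin(360°/24) = 310.30 mm²). At z = 10.2: the r=10 sphere contributes a regular 24-gon of circumradius √(10²−0.2²) = 9.998 (area = (24/2)·9.998²·sin(360°/24) = 310.46 mm²). Checking containment: the cross-section at z = 10.2 is a subset of the cross-section at z = 9.7.

entirely on top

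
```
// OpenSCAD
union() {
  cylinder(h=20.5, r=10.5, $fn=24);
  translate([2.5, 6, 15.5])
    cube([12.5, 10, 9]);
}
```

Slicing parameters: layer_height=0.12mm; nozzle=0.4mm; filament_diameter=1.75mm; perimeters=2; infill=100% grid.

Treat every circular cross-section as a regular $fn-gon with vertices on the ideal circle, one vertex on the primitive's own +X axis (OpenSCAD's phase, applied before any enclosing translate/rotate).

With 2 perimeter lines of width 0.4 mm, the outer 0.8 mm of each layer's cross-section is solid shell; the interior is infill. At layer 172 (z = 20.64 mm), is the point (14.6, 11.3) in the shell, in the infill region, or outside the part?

At z = 20.64 mm: the cylinder is not intersected at this z (z outside [0, 20.5]); the cube at (2.5, 6) is present — its section is the full 12.5×10 rectangle; Combining (union): only the 12.5×10 cube at (2.5, 6) is present, so the union is just that shape — 1 connected region. Overall, the cross-section is a single solid region. The nearest boundary edge runs (15.00, 6.00)→(15.00, 16.00); distance from the point to it = 0.40 mm. The point is inside the cross-section, 0.40 mm from the nearest boundary — within the 0.8 mm shell band (2 × 0.4).

shell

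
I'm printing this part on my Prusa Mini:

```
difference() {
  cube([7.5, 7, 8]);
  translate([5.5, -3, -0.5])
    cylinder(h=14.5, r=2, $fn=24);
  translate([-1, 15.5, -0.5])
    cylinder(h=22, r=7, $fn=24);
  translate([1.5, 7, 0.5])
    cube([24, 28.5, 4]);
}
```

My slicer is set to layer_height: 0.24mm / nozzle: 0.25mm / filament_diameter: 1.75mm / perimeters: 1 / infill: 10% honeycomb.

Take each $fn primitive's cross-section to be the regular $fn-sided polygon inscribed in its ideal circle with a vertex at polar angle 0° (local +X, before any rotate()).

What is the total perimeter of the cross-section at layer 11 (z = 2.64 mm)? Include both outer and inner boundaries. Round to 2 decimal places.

29.00 mm

At z = 2.64 mm: the cube (footprint 7.5×7) is included at this height (perimeter 29.00 mm); the r=2 cylinder at (5.5, -3) contributes a regular 24-gon of circumradius 2 (perimeter = 2·24·2.000·sin(180°/24) = 12.53 mm); the cylinder at (-1, 15.5): section is a regular 24-gon, circumradius r=7 (perimeter = 2·24·7.000·sin(180°/24) = 43.86 mm); the 24×28.5 cube at (1.5, 7) contributes its full rectangle (perimeter 105.00 mm); Subtracting the remaining from the first: starting from the 7.5×7 cube, the r=2 cylinder at (5.5, -3) misses the remaining region (no effect); the r=7 cylinder at (-1, 15.5) misses the remaining region (no effect); the 24×28.5 cube at (1.5, 7) misses the remaining region (no effect) — boundary = 29.00 mm. Overall, the cross-section is a single solid region. Total boundary length (outer) = 29.00 mm.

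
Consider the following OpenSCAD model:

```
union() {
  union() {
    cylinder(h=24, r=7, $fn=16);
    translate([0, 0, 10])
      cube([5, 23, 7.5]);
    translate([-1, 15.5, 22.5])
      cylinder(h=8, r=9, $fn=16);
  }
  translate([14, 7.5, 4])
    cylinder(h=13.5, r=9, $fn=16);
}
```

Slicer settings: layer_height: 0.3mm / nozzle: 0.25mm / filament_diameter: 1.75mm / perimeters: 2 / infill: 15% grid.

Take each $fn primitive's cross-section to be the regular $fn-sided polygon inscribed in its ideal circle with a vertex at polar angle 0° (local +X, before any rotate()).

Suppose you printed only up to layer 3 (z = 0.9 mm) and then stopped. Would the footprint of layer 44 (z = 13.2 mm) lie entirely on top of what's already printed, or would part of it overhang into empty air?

part overhangs

Compare the two slices. At z = 0.9: the cylinder: section is a regular 16-gon, circumradius r=7 (area = (16/2)·7.000²·sin(360°/16) = 150.01 mm²); the cube is not intersected at this z (z outside [10, 17.5]); the cylinder at (-1, 15.5) is not intersected at this z (z outside [22.5, 30.5]); Merging all regions: only the r=7 cylinder is present, so the union is just that shape — area = 150.01 mm²; the cylinder at (14, 7.5) is absent (z outside [4, 17.5]); Combining (union): only that combined region is present, so the union is just that shape — area = 150.01 mm². At z = 13.2: the r=7 cylinder contributes a regular 16-gon of circumradius 7 (area = (16/2)·7.000²·sin(360°/16) = 150.01 mm²); the 5×23 cube contributes its full rectangle (area 115.00 mm²); the cylinder at (-1, 15.5) is not intersected at this z (z outside [22.5, 30.5]); Combining (union): the regions partially overlap — summed areas 265.01 mm² minus the doubly-counted overlap 31.25 mm² gives 233.76 mm² — area = 233.76 mm²; the cylinder at (14, 7.5): section is a regular 16-gon, circumradius r=9 (area = (16/2)·9.000²·sin(360°/16) = 247.98 mm²); Combining (union): the 2 present regions are separate (no shared area or edge), so areas and boundary lengths simply add and each stays a separate island — area = 481.74 mm². Checking containment: at z = 13.2 the cross-section extends beyond the z = 0.9 cross-section by about 331.73 mm².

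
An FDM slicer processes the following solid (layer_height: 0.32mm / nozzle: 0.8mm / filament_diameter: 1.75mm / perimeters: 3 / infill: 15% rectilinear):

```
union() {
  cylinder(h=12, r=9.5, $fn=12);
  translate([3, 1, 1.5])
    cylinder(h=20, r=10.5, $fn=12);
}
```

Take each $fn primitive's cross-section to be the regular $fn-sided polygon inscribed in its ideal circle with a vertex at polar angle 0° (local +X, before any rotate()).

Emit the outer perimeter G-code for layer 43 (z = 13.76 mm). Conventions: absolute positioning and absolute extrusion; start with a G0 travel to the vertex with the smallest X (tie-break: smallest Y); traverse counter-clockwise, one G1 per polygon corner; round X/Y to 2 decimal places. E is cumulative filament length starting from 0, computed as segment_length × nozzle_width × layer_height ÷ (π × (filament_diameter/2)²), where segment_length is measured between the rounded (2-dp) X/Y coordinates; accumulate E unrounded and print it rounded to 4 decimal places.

G0 X-7.50 Y1.00 Z13.76
G1 X-6.09 Y-4.25 E0.5786
G1 X-2.25 Y-8.09 E1.1566
G1 X3.00 Y-9.50 E1.7351
G1 X8.25 Y-8.09 E2.3137
G1 X12.09 Y-4.25 E2.8917
G1 X13.50 Y1.00 E3.4703
G1 X12.09 Y6.25 E4.0488
G1 X8.25 Y10.09 E4.6268
G1 X3.00 Y11.50 E5.2054
G1 X-2.25 Y10.09 E5.7840
G1 X-6.09 Y6.25 E6.3620
G1 X-7.50 Y1.00 E6.9405

At z = 13.76 mm: the cylinder does not reach this height (z outside [0, 12]); the cylinder at (3, 1): section is a regular 12-gon, circumradius r=10.5; Combining (union): only the r=10.5 cylinder at (3, 1) is present, so the union is just that shape — 1 connected region. The outline is a single polygon with 12 vertices. Extrusion per mm of travel: 0.8 × 0.32 / (π × 0.875²) = 0.106432. Accumulating E over each segment gives final E = 6.9405.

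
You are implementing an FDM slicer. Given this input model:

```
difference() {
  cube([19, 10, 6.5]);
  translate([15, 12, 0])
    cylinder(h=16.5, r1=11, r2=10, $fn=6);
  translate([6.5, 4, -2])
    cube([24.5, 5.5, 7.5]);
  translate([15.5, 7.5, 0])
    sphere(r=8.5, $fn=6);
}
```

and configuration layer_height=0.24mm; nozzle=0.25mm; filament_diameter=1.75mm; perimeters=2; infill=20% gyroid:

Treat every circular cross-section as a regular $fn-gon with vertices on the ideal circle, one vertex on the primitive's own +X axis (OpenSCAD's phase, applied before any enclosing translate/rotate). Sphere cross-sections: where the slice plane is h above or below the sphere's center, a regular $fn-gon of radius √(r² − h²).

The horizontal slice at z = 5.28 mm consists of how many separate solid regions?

1

At z = 5.28 mm: the cube (footprint 19×10) is included at this height; the cone at (15, 12) (r1=11→r2=10) has section circumradius 10.680 here — a regular 6-gon; the cube at (6.5, 4) is present — its section is the full 24.5×5.5 rectangle; the sphere at (15.5, 7.5): section is a regular 6-gon, circumradius = √(r²−h²) = √(8.5²−5.28²) = 6.661; After the difference (first − rest): starting from the 19×10 cube, the cone at (15, 12) partially overlaps it — only the 82.88 mm² overlap (of its 296.34 mm²) is removed, clipping the outline; the 24.5×5.5 cube at (6.5, 4) partially overlaps it — only the 5.15 mm² overlap (of its 134.75 mm²) is removed, clipping the outline; the r=8.5 sphere at (15.5, 7.5) partially overlaps it — only the 7.24 mm² overlap (of its 115.28 mm²) is removed, clipping the outline — 1 connected region. The result has 1 disconnected region.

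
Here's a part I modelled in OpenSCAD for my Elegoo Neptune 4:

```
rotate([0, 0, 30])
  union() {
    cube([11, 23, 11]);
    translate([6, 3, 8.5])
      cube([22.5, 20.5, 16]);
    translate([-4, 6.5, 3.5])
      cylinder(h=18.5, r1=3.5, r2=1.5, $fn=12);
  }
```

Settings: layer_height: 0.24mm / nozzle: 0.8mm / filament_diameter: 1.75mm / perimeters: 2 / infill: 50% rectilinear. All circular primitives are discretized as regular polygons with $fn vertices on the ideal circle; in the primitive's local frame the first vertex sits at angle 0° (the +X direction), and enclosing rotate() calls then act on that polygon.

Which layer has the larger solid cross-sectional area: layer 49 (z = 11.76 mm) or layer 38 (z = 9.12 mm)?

Layer 49 (z = 11.76): the cube is not intersected at this z (z outside [0, 11]); the 22.5×20.5 cube at (6, 3) contributes its full rectangle (area 461.25 mm²); the cone at (-4, 6.5): at t=0.446 of its height the radius interpolates to r₁+(r₂−r₁)t = 2.607, giving a regular 12-gon of that circumradius (area = (12/2)·2.607²·sin(360°/12) = 20.39 mm²); Taking the union: the 2 present regions are separate (no shared area or edge), so areas and boundary lengths simply add and each stays a separate island — area = 481.64 mm²; (rotated 30° about Z; rotation is an isometry so areas/perimeters/island counts are preserved). So its area = 481.64 mm². Layer 38 (z = 9.12): the cube is present — its section is the full 11×23 rectangle (area 253.00 mm²); the 22.5×20.5 cube at (6, 3) contributes its full rectangle (area 461.25 mm²); the cone at (-4, 6.5) contributes a regular 12-gon of circumradius 2.892 (interpolated between r1=3.5 and r2=1.5 at t=0.304) (area = (12/2)·2.892²·sin(360°/12) = 25.10 mm²); Combining (union): the regions partially overlap — summed areas 739.35 mm² minus the doubly-counted overlap 100.00 mm² gives 639.35 mm² — area = 639.35 mm²; (rotated 30° about Z; rotation is an isometry so areas/perimeters/island counts are preserved). So its area = 639.35 mm². Layer 38 is larger (639.35 vs 481.64 mm²).

layer 38 (z = 9.12 mm)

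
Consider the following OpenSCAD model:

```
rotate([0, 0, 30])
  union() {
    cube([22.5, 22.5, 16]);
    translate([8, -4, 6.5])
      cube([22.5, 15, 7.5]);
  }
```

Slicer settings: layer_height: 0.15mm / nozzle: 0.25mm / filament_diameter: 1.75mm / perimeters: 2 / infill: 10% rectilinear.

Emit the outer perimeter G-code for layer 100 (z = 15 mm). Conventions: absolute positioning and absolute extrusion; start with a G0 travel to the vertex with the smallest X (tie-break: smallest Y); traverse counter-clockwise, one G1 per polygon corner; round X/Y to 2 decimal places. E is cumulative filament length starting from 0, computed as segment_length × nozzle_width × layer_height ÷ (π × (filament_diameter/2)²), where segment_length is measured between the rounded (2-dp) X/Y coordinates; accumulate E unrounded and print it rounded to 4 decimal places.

G0 X-11.25 Y19.49 Z15.00
G1 X0.00 Y0.00 E0.3509
G1 X19.49 Y11.25 E0.7017
G1 X8.24 Y30.74 E1.0526
G1 X-11.25 Y19.49 E1.4034

At z = 15 mm: the cube (footprint 22.5×22.5) is included at this height; the cube at (8, -4) is not intersected at this z (z outside [6.5, 14]); Combining (union): only the 22.5×22.5 cube is present, so the union is just that shape — 1 connected region; (whole slice rotated 30° about Z — lengths, areas and connectivity unchanged). The outline is a single polygon with 4 vertices. Extrusion per mm of travel: 0.25 × 0.15 / (π × 0.875²) = 0.015591. Accumulating E over each segment gives final E = 1.4034.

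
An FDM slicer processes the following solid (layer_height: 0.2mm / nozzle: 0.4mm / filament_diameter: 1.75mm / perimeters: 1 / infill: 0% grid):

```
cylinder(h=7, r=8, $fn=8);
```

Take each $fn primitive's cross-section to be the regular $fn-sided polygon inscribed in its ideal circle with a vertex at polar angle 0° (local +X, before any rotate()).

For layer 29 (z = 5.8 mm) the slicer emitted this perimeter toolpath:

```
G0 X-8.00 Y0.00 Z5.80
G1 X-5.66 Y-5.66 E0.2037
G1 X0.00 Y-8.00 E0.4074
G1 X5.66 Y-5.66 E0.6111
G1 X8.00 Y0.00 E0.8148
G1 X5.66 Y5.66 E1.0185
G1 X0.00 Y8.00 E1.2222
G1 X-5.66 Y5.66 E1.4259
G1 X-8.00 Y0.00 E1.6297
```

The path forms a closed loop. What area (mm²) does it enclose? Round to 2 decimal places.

181.12 mm²

Apply the shoelace formula to the sequence of (X, Y) vertices; enclosed area = 181.12 mm².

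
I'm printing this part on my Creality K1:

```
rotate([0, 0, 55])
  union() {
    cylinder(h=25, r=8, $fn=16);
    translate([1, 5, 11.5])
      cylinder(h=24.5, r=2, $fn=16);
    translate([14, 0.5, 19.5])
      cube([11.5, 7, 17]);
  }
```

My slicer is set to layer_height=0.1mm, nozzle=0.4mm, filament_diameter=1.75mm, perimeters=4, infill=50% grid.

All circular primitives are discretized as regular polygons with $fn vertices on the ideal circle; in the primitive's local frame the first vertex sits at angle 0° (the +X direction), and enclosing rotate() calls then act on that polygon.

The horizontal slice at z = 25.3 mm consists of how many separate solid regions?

2

At z = 25.3 mm: the cylinder is absent (z outside [0, 25]); the cylinder at (1, 5): section is a regular 16-gon, circumradius r=2; the cube at (14, 0.5) (footprint 11.5×7) is included at this height; Taking the union: the 2 present regions are separate (no shared area or edge), so areas and boundary lengths simply add and each stays a separate island — 2 connected regions; (whole slice rotated 55° about Z — lengths, areas and connectivity unchanged). The result has 2 disconnected regions.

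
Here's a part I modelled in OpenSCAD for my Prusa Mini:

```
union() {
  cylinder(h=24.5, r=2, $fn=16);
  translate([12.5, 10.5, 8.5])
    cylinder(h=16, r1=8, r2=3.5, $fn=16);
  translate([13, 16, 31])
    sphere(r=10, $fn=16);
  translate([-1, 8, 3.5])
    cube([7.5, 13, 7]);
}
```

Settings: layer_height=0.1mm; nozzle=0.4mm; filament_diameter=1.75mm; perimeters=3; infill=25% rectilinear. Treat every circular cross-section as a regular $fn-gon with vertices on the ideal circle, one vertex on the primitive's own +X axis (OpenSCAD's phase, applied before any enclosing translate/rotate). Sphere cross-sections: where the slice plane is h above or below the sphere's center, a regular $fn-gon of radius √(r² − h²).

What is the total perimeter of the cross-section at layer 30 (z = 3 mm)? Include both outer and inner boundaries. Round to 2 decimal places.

12.49 mm

At z = 3 mm: the r=2 cylinder gives a regular 16-gon of circumradius 2 (constant along its height) (perimeter = 2·16·2.000·sin(180°/16) = 12.49 mm); the cone at (12.5, 10.5) does not reach this height (z outside [8.5, 24.5]); the sphere at (13, 16) is not intersected at this z (|z−center|=28.000 > r=10); the cube at (-1, 8) does not reach this height (z outside [3.5, 10.5]); Combining (union): only the r=2 cylinder is present, so the union is just that shape — boundary = 12.49 mm. Overall, the cross-section is a single solid region. Total boundary length (outer) = 12.49 mm.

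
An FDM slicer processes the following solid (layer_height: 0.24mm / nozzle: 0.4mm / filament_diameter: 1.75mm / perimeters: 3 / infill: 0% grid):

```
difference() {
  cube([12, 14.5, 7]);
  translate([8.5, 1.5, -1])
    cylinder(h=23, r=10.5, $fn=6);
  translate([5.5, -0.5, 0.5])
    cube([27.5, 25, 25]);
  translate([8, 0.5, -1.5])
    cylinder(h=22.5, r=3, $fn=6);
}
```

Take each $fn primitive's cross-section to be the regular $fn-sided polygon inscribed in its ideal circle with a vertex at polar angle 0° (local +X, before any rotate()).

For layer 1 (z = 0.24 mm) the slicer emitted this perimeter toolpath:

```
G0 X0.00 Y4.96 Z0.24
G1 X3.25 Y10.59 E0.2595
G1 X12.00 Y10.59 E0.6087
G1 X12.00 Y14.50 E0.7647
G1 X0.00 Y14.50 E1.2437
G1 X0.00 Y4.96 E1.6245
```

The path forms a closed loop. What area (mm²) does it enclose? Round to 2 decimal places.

56.07 mm²

Apply the shoelace formula to the sequence of (X, Y) vertices; enclosed area = 56.07 mm².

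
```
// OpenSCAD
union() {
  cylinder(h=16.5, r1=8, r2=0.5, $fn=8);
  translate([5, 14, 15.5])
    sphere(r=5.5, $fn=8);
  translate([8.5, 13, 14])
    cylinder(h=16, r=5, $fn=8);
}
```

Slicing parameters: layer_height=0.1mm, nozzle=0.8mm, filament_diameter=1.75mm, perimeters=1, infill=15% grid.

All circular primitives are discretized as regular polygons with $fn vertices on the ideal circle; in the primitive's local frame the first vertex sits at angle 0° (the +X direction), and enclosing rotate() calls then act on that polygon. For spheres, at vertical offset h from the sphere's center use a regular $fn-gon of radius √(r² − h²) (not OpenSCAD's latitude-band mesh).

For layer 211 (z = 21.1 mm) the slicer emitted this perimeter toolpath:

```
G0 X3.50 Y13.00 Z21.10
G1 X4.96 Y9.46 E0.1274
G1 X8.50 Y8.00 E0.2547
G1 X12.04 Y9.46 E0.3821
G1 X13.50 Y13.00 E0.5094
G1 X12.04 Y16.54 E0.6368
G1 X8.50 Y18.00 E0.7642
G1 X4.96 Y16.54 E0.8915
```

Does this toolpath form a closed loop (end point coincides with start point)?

Start point (G0): (3.50, 13.00). End point (last G1): the path does not return to the start — open.

no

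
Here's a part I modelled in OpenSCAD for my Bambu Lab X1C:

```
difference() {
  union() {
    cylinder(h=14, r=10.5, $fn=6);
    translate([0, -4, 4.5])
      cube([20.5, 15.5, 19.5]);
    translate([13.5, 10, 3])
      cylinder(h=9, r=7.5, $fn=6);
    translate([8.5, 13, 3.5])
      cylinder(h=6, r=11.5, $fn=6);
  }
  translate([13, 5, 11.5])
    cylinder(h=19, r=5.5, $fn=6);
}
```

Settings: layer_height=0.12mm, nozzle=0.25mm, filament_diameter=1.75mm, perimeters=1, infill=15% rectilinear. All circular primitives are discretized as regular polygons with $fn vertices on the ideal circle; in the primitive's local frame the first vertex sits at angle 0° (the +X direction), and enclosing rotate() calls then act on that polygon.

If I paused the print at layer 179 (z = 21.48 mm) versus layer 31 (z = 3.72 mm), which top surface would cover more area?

Layer 179 (z = 21.48): the cylinder does not reach this height (z outside [0, 14]); the cube at (0, -4) (footprint 20.5×15.5) is included at this height (area 317.75 mm²); the cylinder at (13.5, 10) does not reach this height (z outside [3, 12]); the cylinder at (8.5, 13) is absent (z outside [3.5, 9.5]); Combining (union): only the 20.5×15.5 cube at (0, -4) is present, so the union is just that shape — area = 317.75 mm²; the r=5.5 cylinder at (13, 5) contributes a regular 6-gon of circumradius 5.5 (area = (6/2)·5.500²·sin(360°/6) = 78.59 mm²); Taking the first minus the rest: starting from the result so far (317.75 mm²), the r=5.5 cylinder at (13, 5) lies wholly inside it (removes its full 78.59 mm² and its 33.00 mm outline becomes a hole wall) — area = 239.16 mm². So its area = 239.16 mm². Layer 31 (z = 3.72): the r=10.5 cylinder gives a regular 6-gon of circumradius 10.5 (constant along its height) (area = (6/2)·10.500²·sin(360°/6) = 286.44 mm²); the cube at (0, -4) is not intersected at this z (z outside [4.5, 24]); the cylinder at (13.5, 10): section is a regular 6-gon, circumradius r=7.5 (area = (6/2)·7.500²·sin(360°/6) = 146.14 mm²); the r=11.5 cylinder at (8.5, 13) contributes a regular 6-gon of circumradius 11.5 (area = (6/2)·11.500²·sin(360°/6) = 343.60 mm²); Combining (union): the regions partially overlap — summed areas 776.18 mm² minus the doubly-counted overlap 161.45 mm² gives 614.73 mm² — area = 614.73 mm²; the cylinder at (13, 5) does not reach this height (z outside [11.5, 30.5]); Taking the first minus the rest: none of the subtracted shapes is present at this height, so the result so far is unchanged — area = 614.73 mm². So its area = 614.73 mm². Layer 31 is larger (614.73 vs 239.16 mm²).

layer 31 (z = 3.72 mm)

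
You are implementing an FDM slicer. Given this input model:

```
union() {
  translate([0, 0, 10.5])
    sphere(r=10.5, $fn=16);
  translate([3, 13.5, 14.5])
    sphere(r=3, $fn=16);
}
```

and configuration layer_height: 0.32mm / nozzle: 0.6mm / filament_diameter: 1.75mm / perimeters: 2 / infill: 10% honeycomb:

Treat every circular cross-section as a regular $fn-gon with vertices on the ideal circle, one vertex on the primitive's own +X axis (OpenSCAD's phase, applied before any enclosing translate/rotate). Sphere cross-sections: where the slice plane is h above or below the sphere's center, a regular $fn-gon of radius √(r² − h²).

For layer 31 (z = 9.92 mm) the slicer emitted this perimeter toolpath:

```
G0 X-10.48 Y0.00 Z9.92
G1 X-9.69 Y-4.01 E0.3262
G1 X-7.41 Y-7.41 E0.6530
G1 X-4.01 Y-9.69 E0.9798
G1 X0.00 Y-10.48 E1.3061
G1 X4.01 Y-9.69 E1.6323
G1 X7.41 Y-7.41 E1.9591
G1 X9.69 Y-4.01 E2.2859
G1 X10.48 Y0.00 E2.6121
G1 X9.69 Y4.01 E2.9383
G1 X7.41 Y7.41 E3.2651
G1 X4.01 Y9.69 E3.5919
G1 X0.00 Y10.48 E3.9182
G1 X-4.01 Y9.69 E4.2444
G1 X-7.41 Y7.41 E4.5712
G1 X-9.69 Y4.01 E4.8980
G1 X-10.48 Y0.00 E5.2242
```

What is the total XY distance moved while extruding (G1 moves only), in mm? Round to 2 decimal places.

65.45 mm

Sum the Euclidean lengths of each G1 segment: total = 65.45 mm.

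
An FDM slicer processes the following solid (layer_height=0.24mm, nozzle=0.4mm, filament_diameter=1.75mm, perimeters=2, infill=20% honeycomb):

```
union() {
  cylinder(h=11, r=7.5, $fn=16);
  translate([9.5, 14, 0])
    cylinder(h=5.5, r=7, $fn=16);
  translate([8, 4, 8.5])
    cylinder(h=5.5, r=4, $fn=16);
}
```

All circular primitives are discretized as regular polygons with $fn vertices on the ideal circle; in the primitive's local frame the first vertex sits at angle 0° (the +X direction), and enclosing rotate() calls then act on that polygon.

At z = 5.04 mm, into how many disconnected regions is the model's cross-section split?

At z = 5.04 mm: the cylinder: section is a regular 16-gon, circumradius r=7.5; the r=7 cylinder at (9.5, 14) gives a regular 16-gon of circumradius 7 (constant along its height); the cylinder at (8, 4) is absent (z outside [8.5, 14]); Combining (union): the 2 present regions are separate (no shared area or edge), so areas and boundary lengths simply add and each stays a separate island — 2 connected regions. The result has 2 disconnected regions.

2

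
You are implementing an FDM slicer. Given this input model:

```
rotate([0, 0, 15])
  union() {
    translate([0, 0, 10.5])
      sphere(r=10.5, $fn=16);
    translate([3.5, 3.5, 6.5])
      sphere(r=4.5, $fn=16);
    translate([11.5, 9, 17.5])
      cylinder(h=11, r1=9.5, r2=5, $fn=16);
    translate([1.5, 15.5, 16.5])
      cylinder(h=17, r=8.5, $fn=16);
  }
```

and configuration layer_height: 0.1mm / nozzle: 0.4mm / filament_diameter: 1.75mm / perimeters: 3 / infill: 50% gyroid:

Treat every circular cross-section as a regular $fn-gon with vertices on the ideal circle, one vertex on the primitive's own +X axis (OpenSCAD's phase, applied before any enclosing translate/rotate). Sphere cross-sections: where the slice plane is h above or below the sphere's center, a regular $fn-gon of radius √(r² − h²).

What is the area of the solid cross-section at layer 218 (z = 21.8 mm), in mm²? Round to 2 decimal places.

At z = 21.8 mm: the sphere does not reach this height (|z−center|=11.300 > r=10.5); the sphere at (3.5, 3.5) is absent (|z−center|=15.300 > r=4.5); the cone at (11.5, 9): at t=0.391 of its height the radius interpolates to r₁+(r₂−r₁)t = 7.741, giving a regular 16-gon of that circumradius (area = (16/2)·7.741²·sin(360°/16) = 183.45 mm²); the r=8.5 cylinder at (1.5, 15.5) contributes a regular 16-gon of circumradius 8.5 (area = (16/2)·8.500²·sin(360°/16) = 221.19 mm²); Taking the union: the regions partially overlap — summed areas 404.64 mm² minus the doubly-counted overlap 30.20 mm² gives 374.44 mm² — area = 374.44 mm²; (rotated 15° about Z; rotation is an isometry so areas/perimeters/island counts are preserved). Overall, the cross-section is a single solid region. Net area = 374.44 mm².

374.44 mm²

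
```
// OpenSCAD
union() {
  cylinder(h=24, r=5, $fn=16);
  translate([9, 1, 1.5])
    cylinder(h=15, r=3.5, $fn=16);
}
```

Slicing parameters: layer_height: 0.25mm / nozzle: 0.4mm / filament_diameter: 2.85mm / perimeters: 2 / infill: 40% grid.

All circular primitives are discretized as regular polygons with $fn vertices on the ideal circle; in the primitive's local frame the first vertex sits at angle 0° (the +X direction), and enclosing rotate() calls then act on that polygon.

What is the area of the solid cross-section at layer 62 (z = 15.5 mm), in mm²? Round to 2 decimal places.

114.04 mm²

At z = 15.5 mm: the r=5 cylinder contributes a regular 16-gon of circumradius 5 (area = (16/2)·5.000²·sin(360°/16) = 76.54 mm²); the r=3.5 cylinder at (9, 1) contributes a regular 16-gon of circumradius 3.5 (area = (16/2)·3.500²·sin(360°/16) = 37.50 mm²); Combining (union): the 2 present regions are separate (no shared area or edge), so areas and boundary lengths simply add and each stays a separate island — area = 114.04 mm². Overall, the cross-section has 2 separate islands. Net area = 114.04 mm².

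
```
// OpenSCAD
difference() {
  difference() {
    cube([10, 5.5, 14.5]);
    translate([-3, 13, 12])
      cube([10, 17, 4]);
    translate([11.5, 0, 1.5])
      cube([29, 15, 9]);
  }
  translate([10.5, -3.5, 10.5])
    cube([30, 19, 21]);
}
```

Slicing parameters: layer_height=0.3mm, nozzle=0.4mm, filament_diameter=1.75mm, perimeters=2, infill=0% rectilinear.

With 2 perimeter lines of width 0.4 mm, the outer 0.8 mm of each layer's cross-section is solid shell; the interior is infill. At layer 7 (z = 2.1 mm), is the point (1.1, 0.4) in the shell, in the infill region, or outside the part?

At z = 2.1 mm: the 10×5.5 cube contributes its full rectangle; the cube at (-3, 13) is absent (z outside [12, 16]); the cube at (11.5, 0) (footprint 29×15) is included at this height; Subtracting the remaining from the first: starting from the 10×5.5 cube, the 29×15 cube at (11.5, 0) misses the remaining region (no effect) — 1 connected region; the cube at (10.5, -3.5) does not reach this height (z outside [10.5, 31.5]); Taking the first minus the rest: none of the subtracted shapes is present at this height, so that combined region is unchanged — 1 connected region. Overall, the cross-section is a single solid region. The nearest boundary edge runs (10.00, 0.00)→(0.00, 0.00); distance from the point to it = 0.40 mm. The point is inside the cross-section, 0.40 mm from the nearest boundary — within the 0.8 mm shell band (2 × 0.4).

shell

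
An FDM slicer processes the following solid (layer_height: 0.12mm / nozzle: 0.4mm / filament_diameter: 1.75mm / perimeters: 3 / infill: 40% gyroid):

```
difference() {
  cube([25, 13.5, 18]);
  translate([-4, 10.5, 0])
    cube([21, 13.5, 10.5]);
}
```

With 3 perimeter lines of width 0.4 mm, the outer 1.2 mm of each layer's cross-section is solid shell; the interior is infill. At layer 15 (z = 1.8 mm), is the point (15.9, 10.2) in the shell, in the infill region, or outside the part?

shell

At z = 1.8 mm: the cube is present — its section is the full 25×13.5 rectangle; the cube at (-4, 10.5) (footprint 21×13.5) is included at this height; Taking the first minus the rest: starting from the 25×13.5 cube, the 21×13.5 cube at (-4, 10.5) partially overlaps it — only the 51.00 mm² overlap (of its 283.50 mm²) is removed, clipping the outline — 1 connected region. Overall, the cross-section is a single solid region. The nearest boundary edge runs (0.00, 10.50)→(17.00, 10.50); distance from the point to it = 0.30 mm. The point is inside the cross-section, 0.30 mm from the nearest boundary — within the 1.2 mm shell band (3 × 0.4).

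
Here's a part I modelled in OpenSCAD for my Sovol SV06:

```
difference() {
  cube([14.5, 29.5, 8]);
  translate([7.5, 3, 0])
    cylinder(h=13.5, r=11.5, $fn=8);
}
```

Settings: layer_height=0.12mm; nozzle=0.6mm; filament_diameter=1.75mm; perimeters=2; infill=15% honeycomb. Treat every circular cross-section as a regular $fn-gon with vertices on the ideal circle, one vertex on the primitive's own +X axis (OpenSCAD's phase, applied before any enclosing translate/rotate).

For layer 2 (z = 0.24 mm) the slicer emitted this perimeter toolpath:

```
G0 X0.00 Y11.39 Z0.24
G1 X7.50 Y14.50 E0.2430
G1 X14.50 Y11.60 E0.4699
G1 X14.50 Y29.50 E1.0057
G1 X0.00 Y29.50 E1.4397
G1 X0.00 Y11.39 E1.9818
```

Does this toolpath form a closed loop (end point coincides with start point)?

Start point (G0): (0.00, 11.39). End point (last G1): the path returns to the start — closed.

yes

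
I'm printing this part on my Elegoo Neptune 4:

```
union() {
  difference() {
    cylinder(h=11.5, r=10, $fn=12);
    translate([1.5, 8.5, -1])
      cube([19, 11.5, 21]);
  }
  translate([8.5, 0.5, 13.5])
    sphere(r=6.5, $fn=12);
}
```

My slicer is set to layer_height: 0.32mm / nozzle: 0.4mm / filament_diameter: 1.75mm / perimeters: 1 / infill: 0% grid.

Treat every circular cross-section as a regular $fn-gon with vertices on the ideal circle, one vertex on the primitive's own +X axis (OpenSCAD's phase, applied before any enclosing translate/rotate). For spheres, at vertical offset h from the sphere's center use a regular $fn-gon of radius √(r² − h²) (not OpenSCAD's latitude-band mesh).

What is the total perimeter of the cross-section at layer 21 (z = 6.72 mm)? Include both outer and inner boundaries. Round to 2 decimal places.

63.02 mm

At z = 6.72 mm: the r=10 cylinder contributes a regular 12-gon of circumradius 10 (perimeter = 2·12·10.000·sin(180°/12) = 62.12 mm); the cube at (1.5, 8.5) is present — its section is the full 19×11.5 rectangle (perimeter 61.00 mm); Taking the first minus the rest: starting from the r=10 cylinder, the 19×11.5 cube at (1.5, 8.5) partially overlaps it — only the 2.21 mm² overlap (of its 218.50 mm²) is removed, clipping the outline — boundary = 63.02 mm; the sphere at (8.5, 0.5) is not intersected at this z (|z−center|=6.780 > r=6.5); Taking the union: only that combined region is present, so the union is just that shape — boundary = 63.02 mm. Overall, the cross-section is a single solid region. Total boundary length (outer) = 63.02 mm.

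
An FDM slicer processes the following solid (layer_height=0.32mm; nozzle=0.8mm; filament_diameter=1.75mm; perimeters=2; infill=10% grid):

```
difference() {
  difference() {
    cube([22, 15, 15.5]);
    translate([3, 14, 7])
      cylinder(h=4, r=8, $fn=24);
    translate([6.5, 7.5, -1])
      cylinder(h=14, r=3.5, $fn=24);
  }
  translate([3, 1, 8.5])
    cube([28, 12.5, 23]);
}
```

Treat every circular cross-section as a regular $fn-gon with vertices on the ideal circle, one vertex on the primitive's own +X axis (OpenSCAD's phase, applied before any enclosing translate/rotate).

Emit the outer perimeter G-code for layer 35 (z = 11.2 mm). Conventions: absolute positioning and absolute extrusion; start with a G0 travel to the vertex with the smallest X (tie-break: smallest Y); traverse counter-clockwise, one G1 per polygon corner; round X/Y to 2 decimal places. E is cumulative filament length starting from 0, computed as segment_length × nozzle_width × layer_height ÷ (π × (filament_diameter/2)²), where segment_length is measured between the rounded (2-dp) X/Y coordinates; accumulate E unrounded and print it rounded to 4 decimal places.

G0 X0.00 Y0.00 Z11.20
G1 X22.00 Y0.00 E2.3415
G1 X22.00 Y1.00 E2.4479
G1 X3.00 Y1.00 E4.4702
G1 X3.00 Y13.50 E5.8006
G1 X22.00 Y13.50 E7.8228
G1 X22.00 Y15.00 E7.9824
G1 X0.00 Y15.00 E10.3239
G1 X0.00 Y0.00 E11.9204

At z = 11.2 mm: the cube (footprint 22×15) is included at this height; the cylinder at (3, 14) is absent (z outside [7, 11]); the r=3.5 cylinder at (6.5, 7.5) gives a regular 24-gon of circumradius 3.5 (constant along its height); Taking the first minus the rest: starting from the 22×15 cube, the r=3.5 cylinder at (6.5, 7.5) lies wholly inside it (removes its full 38.05 mm² and its 21.93 mm outline becomes a hole wall) — 1 connected region with 1 hole; the cube at (3, 1) is present — its section is the full 28×12.5 rectangle; Subtracting the remaining from the first: starting from that combined region, the 28×12.5 cube at (3, 1) partially overlaps it — only the 199.45 mm² overlap (of its 350.00 mm²) is removed, clipping the outline — 1 connected region. The outline is a single polygon with 8 vertices. Extrusion per mm of travel: 0.8 × 0.32 / (π × 0.875²) = 0.106432. Accumulating E over each segment gives final E = 11.9204.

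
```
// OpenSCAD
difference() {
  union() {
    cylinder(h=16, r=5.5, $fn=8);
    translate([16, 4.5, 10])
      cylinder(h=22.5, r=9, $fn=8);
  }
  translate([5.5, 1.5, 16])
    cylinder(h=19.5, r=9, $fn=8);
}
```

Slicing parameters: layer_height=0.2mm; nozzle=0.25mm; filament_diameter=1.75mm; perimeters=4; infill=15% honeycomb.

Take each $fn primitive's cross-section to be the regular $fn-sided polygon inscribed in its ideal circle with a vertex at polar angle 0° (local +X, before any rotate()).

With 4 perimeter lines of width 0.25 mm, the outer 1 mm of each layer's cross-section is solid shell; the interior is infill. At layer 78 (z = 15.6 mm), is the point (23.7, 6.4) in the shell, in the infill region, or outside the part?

shell

At z = 15.6 mm: the r=5.5 cylinder gives a regular 8-gon of circumradius 5.5 (constant along its height); the r=9 cylinder at (16, 4.5) gives a regular 8-gon of circumradius 9 (constant along its height); Taking the union: the 2 present regions are separate (no shared area or edge), so areas and boundary lengths simply add and each stays a separate island — 2 connected regions; the cylinder at (5.5, 1.5) does not reach this height (z outside [16, 35.5]); Taking the first minus the rest: none of the subtracted shapes is present at this height, so that combined region is unchanged — 2 connected regions. Overall, the cross-section has 2 separate islands. The nearest boundary edge runs (22.36, 10.86)→(25.00, 4.50); distance from the point to it = 0.47 mm. (Shell/infill is judged within the island containing the point — the largest one.) The point is inside the cross-section, 0.47 mm from the nearest boundary — within the 1 mm shell band (4 × 0.25).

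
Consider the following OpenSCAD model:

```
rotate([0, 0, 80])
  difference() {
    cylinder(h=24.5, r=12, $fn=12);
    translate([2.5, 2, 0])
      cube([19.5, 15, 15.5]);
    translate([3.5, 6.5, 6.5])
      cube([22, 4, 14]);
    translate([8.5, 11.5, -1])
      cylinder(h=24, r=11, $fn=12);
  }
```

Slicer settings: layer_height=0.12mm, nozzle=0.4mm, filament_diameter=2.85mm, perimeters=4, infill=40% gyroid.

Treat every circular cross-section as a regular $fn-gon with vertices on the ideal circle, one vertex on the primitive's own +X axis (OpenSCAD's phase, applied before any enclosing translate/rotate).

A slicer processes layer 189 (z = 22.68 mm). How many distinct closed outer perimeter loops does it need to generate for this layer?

At z = 22.68 mm: the r=12 cylinder contributes a regular 12-gon of circumradius 12; the cube at (2.5, 2) is absent (z outside [0, 15.5]); the cube at (3.5, 6.5) does not reach this height (z outside [6.5, 20.5]); the cylinder at (8.5, 11.5): section is a regular 12-gon, circumradius r=11; Subtracting the remaining from the first: starting from the r=12 cylinder, the r=11 cylinder at (8.5, 11.5) partially overlaps it — only the 98.28 mm² overlap (of its 363.00 mm²) is removed, clipping the outline — 1 connected region; (whole slice rotated 80° about Z — lengths, areas and connectivity unchanged). The result has 1 disconnected region.

1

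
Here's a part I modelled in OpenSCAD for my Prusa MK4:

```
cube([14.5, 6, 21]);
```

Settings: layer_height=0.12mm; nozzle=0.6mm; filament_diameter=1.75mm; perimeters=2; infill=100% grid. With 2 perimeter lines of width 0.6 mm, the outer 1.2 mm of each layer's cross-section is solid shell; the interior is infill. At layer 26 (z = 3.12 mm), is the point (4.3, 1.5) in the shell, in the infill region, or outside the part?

At z = 3.12 mm: the cube (footprint 14.5×6) is included at this height. Overall, the cross-section is a single solid region. The nearest boundary edge runs (0.00, 0.00)→(14.50, 0.00); distance from the point to it = 1.50 mm. The point is inside the cross-section and 1.50 mm from the nearest boundary — more than the 1.2 mm shell width (2 × 0.6), so it's in the infill interior.

infill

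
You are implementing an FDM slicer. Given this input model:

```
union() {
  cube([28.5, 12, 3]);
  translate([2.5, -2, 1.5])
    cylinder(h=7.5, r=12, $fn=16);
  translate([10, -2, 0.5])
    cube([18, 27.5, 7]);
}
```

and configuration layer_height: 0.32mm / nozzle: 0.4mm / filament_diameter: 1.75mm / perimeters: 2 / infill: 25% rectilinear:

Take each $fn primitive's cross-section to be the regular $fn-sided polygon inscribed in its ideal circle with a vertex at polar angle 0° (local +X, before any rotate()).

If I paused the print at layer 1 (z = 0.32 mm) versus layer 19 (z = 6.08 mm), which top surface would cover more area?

Layer 1 (z = 0.32): the 28.5×12 cube contributes its full rectangle (area 342.00 mm²); the cylinder at (2.5, -2) does not reach this height (z outside [1.5, 9]); the cube at (10, -2) is not intersected at this z (z outside [0.5, 7.5]); Taking the union: only the 28.5×12 cube is present, so the union is just that shape — area = 342.00 mm². So its area = 342.00 mm². Layer 19 (z = 6.08): the cube is absent (z outside [0, 3]); the r=12 cylinder at (2.5, -2) gives a regular 16-gon of circumradius 12 (constant along its height) (area = (16/2)·12.000²·sin(360°/16) = 440.85 mm²); the cube at (10, -2) is present — its section is the full 18×27.5 rectangle (area 495.00 mm²); Combining (union): the regions partially overlap — summed areas 935.85 mm² minus the doubly-counted overlap 27.79 mm² gives 908.06 mm² — area = 908.06 mm². So its area = 908.06 mm². Layer 19 is larger (908.06 vs 342.00 mm²).

layer 19 (z = 6.08 mm)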